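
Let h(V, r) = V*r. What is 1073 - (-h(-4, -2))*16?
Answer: 1201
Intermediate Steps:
1073 - (-h(-4, -2))*16 = 1073 - (-(-4)*(-2))*16 = 1073 - (-1*8)*16 = 1073 - (-8)*16 = 1073 - 1*(-128) = 1073 + 128 = 1201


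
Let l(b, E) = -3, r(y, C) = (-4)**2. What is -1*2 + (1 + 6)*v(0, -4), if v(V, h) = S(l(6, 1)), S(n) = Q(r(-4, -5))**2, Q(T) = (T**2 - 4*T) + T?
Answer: 302846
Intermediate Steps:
r(y, C) = 16
Q(T) = T**2 - 3*T
S(n) = 43264 (S(n) = (16*(-3 + 16))**2 = (16*13)**2 = 208**2 = 43264)
v(V, h) = 43264
-1*2 + (1 + 6)*v(0, -4) = -1*2 + (1 + 6)*43264 = -2 + 7*43264 = -2 + 302848 = 302846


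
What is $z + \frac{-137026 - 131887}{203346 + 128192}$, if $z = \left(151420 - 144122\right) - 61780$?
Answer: $- \frac{18063122229}{331538} \approx -54483.0$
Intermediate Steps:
$z = -54482$ ($z = 7298 - 61780 = -54482$)
$z + \frac{-137026 - 131887}{203346 + 128192} = -54482 + \frac{-137026 - 131887}{203346 + 128192} = -54482 - \frac{268913}{331538} = - \frac{18063122229}{331538}$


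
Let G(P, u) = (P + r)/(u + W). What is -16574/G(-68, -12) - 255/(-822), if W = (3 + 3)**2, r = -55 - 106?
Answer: 109010089/62746 ≈ 1737.3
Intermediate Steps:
r = -161
W = 36 (W = 6**2 = 36)
G(P, u) = (-161 + P)/(36 + u) (G(P, u) = (P - 161)/(u + 36) = (-161 + P)/(36 + u))
-16574/G(-68, -12) - 255/(-822) = -16574*(36 - 12)/(-161 - 68) - 255/(-822) = -16574/(-229/24) - 255*(-1/822) = -16574/((1/24)*(-229)) + 85/274 = -16574/(-229/24) + 85/274 = -16574*(-24/229) + 85/274 = 397776/229 + 85/274 = 109010089/62746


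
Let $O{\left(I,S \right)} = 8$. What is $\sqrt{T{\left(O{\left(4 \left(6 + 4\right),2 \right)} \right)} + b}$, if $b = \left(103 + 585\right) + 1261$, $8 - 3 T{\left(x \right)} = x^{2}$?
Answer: $\frac{\sqrt{17373}}{3} \approx 43.936$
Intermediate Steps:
$T{\left(x \right)} = \frac{8}{3} - \frac{x^{2}}{3}$
$b = 1949$ ($b = 688 + 1261 = 1949$)
$\sqrt{T{\left(O{\left(4 \left(6 + 4\right),2 \right)} \right)} + b} = \sqrt{\left(\frac{8}{3} - \frac{8^{2}}{3}\right) + 1949} = \sqrt{\left(\frac{8}{3} - \frac{64}{3}\right) + 1949} = \sqrt{- \frac{56}{3} + 1949} = \sqrt{\frac{5791}{3}} = \frac{\sqrt{17373}}{3}$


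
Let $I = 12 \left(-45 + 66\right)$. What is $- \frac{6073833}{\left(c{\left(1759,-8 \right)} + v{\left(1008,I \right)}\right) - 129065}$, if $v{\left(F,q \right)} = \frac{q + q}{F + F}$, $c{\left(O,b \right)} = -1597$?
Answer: $\frac{24295332}{522647} \approx 46.485$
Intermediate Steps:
$I = 252$ ($I = 12 \cdot 21 = 252$)
$v{\left(F,q \right)} = \frac{q}{F}$ ($v{\left(F,q \right)} = \frac{2 q}{2 F} = 2 q \frac{1}{2 F} = \frac{q}{F}$)
$- \frac{6073833}{\left(c{\left(1759,-8 \right)} + v{\left(1008,I \right)}\right) - 129065} = - \frac{6073833}{\left(-1597 + \frac{252}{1008}\right) - 129065} = - \frac{6073833}{\left(-1597 + 252 \cdot \frac{1}{1008}\right) - 129065} = - \frac{6073833}{\left(-1597 + \frac{1}{4}\right) - 129065} = - \frac{6073833}{- \frac{6387}{4} - 129065} = - \frac{6073833}{- \frac{522647}{4}} = \left(-6073833\right) \left(- \frac{4}{522647}\right) = \frac{24295332}{522647}$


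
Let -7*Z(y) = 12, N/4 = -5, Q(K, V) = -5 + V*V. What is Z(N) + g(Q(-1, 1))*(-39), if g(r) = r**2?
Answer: -4380/7 ≈ -625.71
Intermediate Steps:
Q(K, V) = -5 + V**2
N = -20 (N = 4*(-5) = -20)
Z(y) = -12/7 (Z(y) = -1/7*12 = -12/7)
Z(N) + g(Q(-1, 1))*(-39) = -12/7 + (-5 + 1**2)**2*(-39) = -12/7 + (-5 + 1)**2*(-39) = -12/7 + (-4)**2*(-39) = -12/7 + 16*(-39) = -12/7 - 624 = -4380/7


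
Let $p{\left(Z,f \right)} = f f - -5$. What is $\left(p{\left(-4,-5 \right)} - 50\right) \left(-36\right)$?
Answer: $720$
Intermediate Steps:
$p{\left(Z,f \right)} = 5 + f^{2}$ ($p{\left(Z,f \right)} = f^{2} + 5 = 5 + f^{2}$)
$\left(p{\left(-4,-5 \right)} - 50\right) \left(-36\right) = \left(\left(5 + \left(-5\right)^{2}\right) - 50\right) \left(-36\right) = \left(\left(5 + 25\right) - 50\right) \left(-36\right) = \left(30 - 50\right) \left(-36\right) = \left(-20\right) \left(-36\right) = 720$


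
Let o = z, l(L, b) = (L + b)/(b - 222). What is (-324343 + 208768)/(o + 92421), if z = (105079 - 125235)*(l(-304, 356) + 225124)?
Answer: 2581175/101337829299 ≈ 2.5471e-5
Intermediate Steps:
l(L, b) = (L + b)/(-222 + b)
z = -304019680104/67 (z = (105079 - 125235)*((-304 + 356)/(-222 + 356) + 225124) = -20156*(52/134 + 225124) = -20156*((1/134)*52 + 225124) = -20156*(26/67 + 225124) = -20156*15083334/67 = -304019680104/67 ≈ -4.5376e+9)
o = -304019680104/67 ≈ -4.5376e+9
(-324343 + 208768)/(o + 92421) = (-324343 + 208768)/(-304019680104/67 + 92421) = -115575/(-304013487897/67) = -115575*(-67/304013487897) = 2581175/101337829299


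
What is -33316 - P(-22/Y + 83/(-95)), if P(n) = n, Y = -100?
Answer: -31649579/950 ≈ -33315.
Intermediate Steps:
-33316 - P(-22/Y + 83/(-95)) = -33316 - (-22/(-100) + 83/(-95)) = -33316 - (-22*(-1/100) + 83*(-1/95)) = -33316 - (11/50 - 83/95) = -33316 - 1*(-621/950) = -33316 + 621/950 = -31649579/950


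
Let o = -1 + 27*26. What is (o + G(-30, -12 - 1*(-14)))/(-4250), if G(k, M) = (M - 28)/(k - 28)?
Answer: -10171/61625 ≈ -0.16505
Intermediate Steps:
G(k, M) = (-28 + M)/(-28 + k)
o = 701 (o = -1 + 702 = 701)
(o + G(-30, -12 - 1*(-14)))/(-4250) = (701 + (-28 + (-12 - 1*(-14)))/(-28 - 30))/(-4250) = (701 + (-28 + (-12 + 14))/(-58))*(-1/4250) = (701 - (-28 + 2)/58)*(-1/4250) = (701 - 1/58*(-26))*(-1/4250) = (701 + 13/29)*(-1/4250) = (20342/29)*(-1/4250) = -10171/61625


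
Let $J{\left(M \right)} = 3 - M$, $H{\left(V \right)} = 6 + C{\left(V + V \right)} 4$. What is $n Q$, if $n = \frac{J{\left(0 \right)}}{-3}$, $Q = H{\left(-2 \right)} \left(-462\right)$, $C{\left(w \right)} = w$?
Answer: $-4620$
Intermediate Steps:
$H{\left(V \right)} = 6 + 8 V$ ($H{\left(V \right)} = 6 + \left(V + V\right) 4 = 6 + 2 V 4 = 6 + 8 V$)
$Q = 4620$ ($Q = \left(6 + 8 \left(-2\right)\right) \left(-462\right) = \left(6 - 16\right) \left(-462\right) = \left(-10\right) \left(-462\right) = 4620$)
$n = -1$ ($n = \frac{3 - 0}{-3} = \left(3 + 0\right) \left(- \frac{1}{3}\right) = 3 \left(- \frac{1}{3}\right) = -1$)
$n Q = \left(-1\right) 4620 = -4620$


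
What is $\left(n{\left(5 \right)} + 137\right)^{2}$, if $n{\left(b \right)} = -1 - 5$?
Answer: $17161$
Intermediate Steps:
$n{\left(b \right)} = -6$
$\left(n{\left(5 \right)} + 137\right)^{2} = \left(-6 + 137\right)^{2} = 131^{2} = 17161$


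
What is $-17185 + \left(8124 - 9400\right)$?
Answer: $-18461$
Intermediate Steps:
$-17185 + \left(8124 - 9400\right) = -17185 - 1276 = -18461$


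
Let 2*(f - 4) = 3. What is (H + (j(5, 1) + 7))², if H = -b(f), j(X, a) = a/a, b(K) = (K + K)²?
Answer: 12769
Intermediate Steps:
f = 11/2 (f = 4 + (½)*3 = 4 + 3/2 = 11/2 ≈ 5.5000)
b(K) = 4*K² (b(K) = (2*K)² = 4*K²)
j(X, a) = 1
H = -121 (H = -4*(11/2)² = -4*121/4 = -1*121 = -121)
(H + (j(5, 1) + 7))² = (-121 + (1 + 7))² = (-121 + 8)² = (-113)² = 12769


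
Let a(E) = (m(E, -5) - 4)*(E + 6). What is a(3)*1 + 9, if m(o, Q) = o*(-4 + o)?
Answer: -54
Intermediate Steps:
a(E) = (-4 + E*(-4 + E))*(6 + E) (a(E) = (E*(-4 + E) - 4)*(E + 6) = (-4 + E*(-4 + E))*(6 + E))
a(3)*1 + 9 = (-24 + 3³ - 28*3 + 2*3²)*1 + 9 = (-24 + 27 - 84 + 2*9)*1 + 9 = (-24 + 27 - 84 + 18)*1 + 9 = -63*1 + 9 = -63 + 9 = -54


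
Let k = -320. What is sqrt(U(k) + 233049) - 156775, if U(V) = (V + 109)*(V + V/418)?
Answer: -156775 + sqrt(13136210329)/209 ≈ -1.5623e+5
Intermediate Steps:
U(V) = 419*V*(109 + V)/418 (U(V) = (109 + V)*(V + V*(1/418)) = (109 + V)*(V + V/418) = (109 + V)*(419*V/418) = 419*V*(109 + V)/418)
sqrt(U(k) + 233049) - 156775 = sqrt((419/418)*(-320)*(109 - 320) + 233049) - 156775 = sqrt((419/418)*(-320)*(-211) + 233049) - 156775 = sqrt(14145440/209 + 233049) - 156775 = sqrt(62852681/209) - 156775 = sqrt(13136210329)/209 - 156775 = -156775 + sqrt(13136210329)/209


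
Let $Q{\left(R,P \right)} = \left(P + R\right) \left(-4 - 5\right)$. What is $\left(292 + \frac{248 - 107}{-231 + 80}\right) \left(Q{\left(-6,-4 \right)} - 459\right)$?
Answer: $- \frac{16217919}{151} \approx -1.074 \cdot 10^{5}$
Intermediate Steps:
$Q{\left(R,P \right)} = - 9 P - 9 R$ ($Q{\left(R,P \right)} = \left(P + R\right) \left(-9\right) = - 9 P - 9 R$)
$\left(292 + \frac{248 - 107}{-231 + 80}\right) \left(Q{\left(-6,-4 \right)} - 459\right) = \left(292 + \frac{248 - 107}{-231 + 80}\right) \left(\left(\left(-9\right) \left(-4\right) - -54\right) - 459\right) = \left(292 + \frac{141}{-151}\right) \left(\left(36 + 54\right) - 459\right) = \left(292 + 141 \left(- \frac{1}{151}\right)\right) \left(90 - 459\right) = \left(292 - \frac{141}{151}\right) \left(-369\right) = \frac{43951}{151} \left(-369\right) = - \frac{16217919}{151}$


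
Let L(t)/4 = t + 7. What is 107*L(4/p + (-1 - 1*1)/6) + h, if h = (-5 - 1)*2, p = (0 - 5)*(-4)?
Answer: 43904/15 ≈ 2926.9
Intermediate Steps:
p = 20 (p = -5*(-4) = 20)
h = -12 (h = -6*2 = -12)
L(t) = 28 + 4*t (L(t) = 4*(t + 7) = 4*(7 + t) = 28 + 4*t)
107*L(4/p + (-1 - 1*1)/6) + h = 107*(28 + 4*(4/20 + (-1 - 1*1)/6)) - 12 = 107*(28 + 4*(4*(1/20) + (-1 - 1)*(⅙))) - 12 = 107*(28 + 4*(⅕ - 2*⅙)) - 12 = 107*(28 + 4*(⅕ - ⅓)) - 12 = 107*(28 + 4*(-2/15)) - 12 = 107*(28 - 8/15) - 12 = 107*(412/15) - 12 = 44084/15 - 12 = 43904/15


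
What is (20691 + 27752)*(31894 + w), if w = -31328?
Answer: 27418738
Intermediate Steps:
(20691 + 27752)*(31894 + w) = (20691 + 27752)*(31894 - 31328) = 48443*566 = 27418738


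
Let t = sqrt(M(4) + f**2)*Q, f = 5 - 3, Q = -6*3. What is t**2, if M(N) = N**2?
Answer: 6480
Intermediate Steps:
Q = -18
f = 2
t = -36*sqrt(5) (t = sqrt(4**2 + 2**2)*(-18) = sqrt(16 + 4)*(-18) = sqrt(20)*(-18) = (2*sqrt(5))*(-18) = -36*sqrt(5) ≈ -80.498)
t**2 = (-36*sqrt(5))**2 = 6480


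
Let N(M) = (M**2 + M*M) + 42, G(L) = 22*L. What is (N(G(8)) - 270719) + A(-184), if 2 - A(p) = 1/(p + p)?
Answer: -76810063/368 ≈ -2.0872e+5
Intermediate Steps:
N(M) = 42 + 2*M**2 (N(M) = (M**2 + M**2) + 42 = 2*M**2 + 42 = 42 + 2*M**2)
A(p) = 2 - 1/(2*p) (A(p) = 2 - 1/(p + p) = 2 - 1/(2*p))
(N(G(8)) - 270719) + A(-184) = ((42 + 2*(22*8)**2) - 270719) + (2 - 1/2/(-184)) = ((42 + 2*176**2) - 270719) + (2 - 1/2*(-1/184)) = ((42 + 2*30976) - 270719) + (2 + 1/368) = ((42 + 61952) - 270719) + 737/368 = (61994 - 270719) + 737/368 = -208725 + 737/368 = -76810063/368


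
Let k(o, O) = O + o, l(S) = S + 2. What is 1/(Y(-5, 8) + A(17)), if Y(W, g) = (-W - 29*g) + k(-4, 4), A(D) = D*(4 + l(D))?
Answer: 1/164 ≈ 0.0060976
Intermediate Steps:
l(S) = 2 + S
A(D) = D*(6 + D) (A(D) = D*(4 + (2 + D)) = D*(6 + D))
Y(W, g) = -W - 29*g (Y(W, g) = (-W - 29*g) + (4 - 4) = (-W - 29*g) + 0 = -W - 29*g)
1/(Y(-5, 8) + A(17)) = 1/((-1*(-5) - 29*8) + 17*(6 + 17)) = 1/((5 - 232) + 17*23) = 1/(-227 + 391) = 1/164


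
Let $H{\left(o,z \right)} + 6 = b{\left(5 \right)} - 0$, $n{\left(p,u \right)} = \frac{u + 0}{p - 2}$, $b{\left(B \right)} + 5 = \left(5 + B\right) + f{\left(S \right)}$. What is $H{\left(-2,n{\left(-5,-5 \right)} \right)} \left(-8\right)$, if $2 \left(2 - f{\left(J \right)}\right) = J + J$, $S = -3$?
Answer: $-32$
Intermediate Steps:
$f{\left(J \right)} = 2 - J$ ($f{\left(J \right)} = 2 - \frac{J + J}{2} = 2 - \frac{2 J}{2} = 2 - J$)
$b{\left(B \right)} = 5 + B$ ($b{\left(B \right)} = -5 + \left(\left(5 + B\right) + \left(2 - -3\right)\right) = -5 + \left(\left(5 + B\right) + \left(2 + 3\right)\right) = -5 + \left(\left(5 + B\right) + 5\right) = -5 + \left(10 + B\right) = 5 + B$)
$n{\left(p,u \right)} = \frac{u}{-2 + p}$
$H{\left(o,z \right)} = 4$ ($H{\left(o,z \right)} = -6 + \left(\left(5 + 5\right) - 0\right) = -6 + \left(10 + 0\right) = -6 + 10 = 4$)
$H{\left(-2,n{\left(-5,-5 \right)} \right)} \left(-8\right) = 4 \left(-8\right) = -32$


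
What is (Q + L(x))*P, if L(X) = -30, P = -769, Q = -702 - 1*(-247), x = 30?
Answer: 372965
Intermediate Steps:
Q = -455 (Q = -702 + 247 = -455)
(Q + L(x))*P = (-455 - 30)*(-769) = -485*(-769) = 372965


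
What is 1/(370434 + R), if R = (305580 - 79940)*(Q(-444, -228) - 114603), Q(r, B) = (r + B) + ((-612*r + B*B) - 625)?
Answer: 1/46891070114 ≈ 2.1326e-11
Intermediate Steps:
Q(r, B) = -625 + B + B**2 - 611*r (Q(r, B) = (B + r) + ((-612*r + B**2) - 625) = (B + r) + ((B**2 - 612*r) - 625) = (B + r) + (-625 + B**2 - 612*r) = -625 + B + B**2 - 611*r)
R = 46890699680 (R = (305580 - 79940)*((-625 - 228 + (-228)**2 - 611*(-444)) - 114603) = 225640*((-625 - 228 + 51984 + 271284) - 114603) = 225640*(322415 - 114603) = 225640*207812 = 46890699680)
1/(370434 + R) = 1/(370434 + 46890699680) = 1/46891070114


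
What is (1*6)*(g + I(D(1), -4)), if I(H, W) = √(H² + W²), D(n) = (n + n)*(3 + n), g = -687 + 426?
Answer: -1566 + 24*√5 ≈ -1512.3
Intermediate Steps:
g = -261
D(n) = 2*n*(3 + n) (D(n) = (2*n)*(3 + n) = 2*n*(3 + n))
(1*6)*(g + I(D(1), -4)) = (1*6)*(-261 + √((2*1*(3 + 1))² + (-4)²)) = 6*(-261 + √((2*1*4)² + 16)) = 6*(-261 + √(8² + 16)) = 6*(-261 + √(64 + 16)) = 6*(-261 + √80) = 6*(-261 + 4*√5) = -1566 + 24*√5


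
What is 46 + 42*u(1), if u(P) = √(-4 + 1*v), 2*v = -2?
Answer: 46 + 42*I*√5 ≈ 46.0 + 93.915*I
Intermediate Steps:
v = -1 (v = (½)*(-2) = -1)
u(P) = I*√5 (u(P) = √(-4 + 1*(-1)) = √(-4 - 1) = √(-5) = I*√5)
46 + 42*u(1) = 46 + 42*(I*√5) = 46 + 42*I*√5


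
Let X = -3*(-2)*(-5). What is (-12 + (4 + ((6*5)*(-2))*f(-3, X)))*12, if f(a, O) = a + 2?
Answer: 624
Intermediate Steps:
X = -30 (X = 6*(-5) = -30)
f(a, O) = 2 + a
(-12 + (4 + ((6*5)*(-2))*f(-3, X)))*12 = (-12 + (4 + ((6*5)*(-2))*(2 - 3)))*12 = (-12 + (4 + (30*(-2))*(-1)))*12 = (-12 + (4 - 60*(-1)))*12 = (-12 + (4 + 60))*12 = (-12 + 64)*12 = 52*12 = 624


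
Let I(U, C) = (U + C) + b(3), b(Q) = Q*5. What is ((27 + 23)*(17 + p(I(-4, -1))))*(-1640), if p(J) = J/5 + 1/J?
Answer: -1566200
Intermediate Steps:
b(Q) = 5*Q
I(U, C) = 15 + C + U (I(U, C) = (U + C) + 5*3 = (C + U) + 15 = 15 + C + U)
p(J) = 1/J + J/5 (p(J) = J*(1/5) + 1/J = J/5 + 1/J = 1/J + J/5)
((27 + 23)*(17 + p(I(-4, -1))))*(-1640) = ((27 + 23)*(17 + (1/(15 - 1 - 4) + (15 - 1 - 4)/5)))*(-1640) = (50*(17 + (1/10 + (1/5)*10)))*(-1640) = (50*(17 + (1/10 + 2)))*(-1640) = (50*(17 + 21/10))*(-1640) = (50*(191/10))*(-1640) = 955*(-1640) = -1566200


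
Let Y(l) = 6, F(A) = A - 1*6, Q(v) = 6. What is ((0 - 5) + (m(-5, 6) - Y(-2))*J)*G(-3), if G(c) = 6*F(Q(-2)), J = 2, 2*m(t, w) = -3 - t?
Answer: 0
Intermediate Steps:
m(t, w) = -3/2 - t/2 (m(t, w) = (-3 - t)/2 = -3/2 - t/2)
F(A) = -6 + A (F(A) = A - 6 = -6 + A)
G(c) = 0 (G(c) = 6*(-6 + 6) = 6*0 = 0)
((0 - 5) + (m(-5, 6) - Y(-2))*J)*G(-3) = ((0 - 5) + ((-3/2 - ½*(-5)) - 1*6)*2)*0 = (-5 + ((-3/2 + 5/2) - 6)*2)*0 = (-5 + (1 - 6)*2)*0 = (-5 - 5*2)*0 = (-5 - 10)*0 = -15*0 = 0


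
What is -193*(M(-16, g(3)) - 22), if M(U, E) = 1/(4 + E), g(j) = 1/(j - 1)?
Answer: 37828/9 ≈ 4203.1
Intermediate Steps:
g(j) = 1/(-1 + j)
-193*(M(-16, g(3)) - 22) = -193*(1/(4 + 1/(-1 + 3)) - 22) = -193*(1/(4 + 1/2) - 22) = -193*(1/(4 + ½) - 22) = -193*(1/(9/2) - 22) = -193*(2/9 - 22) = -193*(-196/9) = 37828/9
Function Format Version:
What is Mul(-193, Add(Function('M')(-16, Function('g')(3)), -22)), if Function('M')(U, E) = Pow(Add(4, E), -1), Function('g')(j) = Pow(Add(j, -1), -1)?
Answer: Rational(37828, 9) ≈ 4203.1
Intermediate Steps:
Function('g')(j) = Pow(Add(-1, j), -1)
Mul(-193, Add(Function('M')(-16, Function('g')(3)), -22)) = Mul(-193, Add(Pow(Add(4, Pow(Add(-1, 3), -1)), -1), -22)) = Mul(-193, Add(Pow(Add(4, Pow(2, -1)), -1), -22)) = Mul(-193, Add(Pow(Add(4, Rational(1, 2)), -1), -22)) = Mul(-193, Add(Pow(Rational(9, 2), -1), -22)) = Mul(-193, Add(Rational(2, 9), -22)) = Mul(-193, Rational(-196, 9)) = Rational(37828, 9)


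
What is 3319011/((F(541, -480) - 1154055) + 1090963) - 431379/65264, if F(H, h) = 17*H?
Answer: -79953701703/1172467760 ≈ -68.193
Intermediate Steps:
3319011/((F(541, -480) - 1154055) + 1090963) - 431379/65264 = 3319011/((17*541 - 1154055) + 1090963) - 431379/65264 = 3319011/((9197 - 1154055) + 1090963) - 431379*1/65264 = 3319011/(-1144858 + 1090963) - 431379/65264 = 3319011/(-53895) - 431379/65264 = 3319011*(-1/53895) - 431379/65264 = -1106337/17965 - 431379/65264 = -79953701703/1172467760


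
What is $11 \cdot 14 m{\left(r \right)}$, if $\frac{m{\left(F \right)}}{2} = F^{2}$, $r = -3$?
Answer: $2772$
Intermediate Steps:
$m{\left(F \right)} = 2 F^{2}$
$11 \cdot 14 m{\left(r \right)} = 11 \cdot 14 \cdot 2 \left(-3\right)^{2} = 154 \cdot 2 \cdot 9 = 154 \cdot 18 = 2772$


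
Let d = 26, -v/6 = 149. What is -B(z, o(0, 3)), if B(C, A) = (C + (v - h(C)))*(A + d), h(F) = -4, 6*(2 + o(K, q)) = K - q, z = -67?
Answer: 44979/2 ≈ 22490.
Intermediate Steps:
v = -894 (v = -6*149 = -894)
o(K, q) = -2 - q/6 + K/6 (o(K, q) = -2 + (K - q)/6 = -2 + (-q/6 + K/6) = -2 - q/6 + K/6)
B(C, A) = (-890 + C)*(26 + A) (B(C, A) = (C + (-894 - 1*(-4)))*(A + 26) = (C + (-894 + 4))*(26 + A) = (C - 890)*(26 + A) = (-890 + C)*(26 + A))
-B(z, o(0, 3)) = -(-23140 - 890*(-2 - ⅙*3 + (⅙)*0) + 26*(-67) + (-2 - ⅙*3 + (⅙)*0)*(-67)) = -(-23140 - 890*(-2 - ½ + 0) - 1742 + (-2 - ½ + 0)*(-67)) = -(-23140 - 890*(-5/2) - 1742 - 5/2*(-67)) = -(-23140 + 2225 - 1742 + 335/2) = -1*(-44979/2) = 44979/2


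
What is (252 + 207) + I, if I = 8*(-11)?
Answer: 371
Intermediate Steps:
I = -88
(252 + 207) + I = (252 + 207) - 88 = 459 - 88 = 371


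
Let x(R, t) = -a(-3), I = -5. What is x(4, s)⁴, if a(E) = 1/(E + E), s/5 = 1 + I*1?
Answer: 1/1296 ≈ 0.00077160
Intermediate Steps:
s = -20 (s = 5*(1 - 5*1) = 5*(1 - 5) = 5*(-4) = -20)
a(E) = 1/(2*E)
x(R, t) = ⅙ (x(R, t) = -1/(2*(-3)) = -(-1)/(2*3) = -1*(-⅙) = ⅙)
x(4, s)⁴ = (⅙)⁴ = 1/1296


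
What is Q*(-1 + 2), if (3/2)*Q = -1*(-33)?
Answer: 22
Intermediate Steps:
Q = 22 (Q = 2*(-1*(-33))/3 = (2/3)*33 = 22)
Q*(-1 + 2) = 22*(-1 + 2) = 22*1 = 22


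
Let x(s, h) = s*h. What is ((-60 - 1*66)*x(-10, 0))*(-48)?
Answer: 0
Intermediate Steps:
x(s, h) = h*s
((-60 - 1*66)*x(-10, 0))*(-48) = ((-60 - 1*66)*(0*(-10)))*(-48) = ((-60 - 66)*0)*(-48) = -126*0*(-48) = 0*(-48) = 0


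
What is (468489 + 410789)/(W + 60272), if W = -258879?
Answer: -879278/198607 ≈ -4.4272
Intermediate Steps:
(468489 + 410789)/(W + 60272) = (468489 + 410789)/(-258879 + 60272) = 879278/(-198607) = 879278*(-1/198607) = -879278/198607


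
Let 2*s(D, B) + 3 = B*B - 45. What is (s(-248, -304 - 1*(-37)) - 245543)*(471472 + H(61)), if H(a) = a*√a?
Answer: -98972580920 - 25610545*√61/2 ≈ -9.9073e+10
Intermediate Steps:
s(D, B) = -24 + B²/2 (s(D, B) = -3/2 + (B*B - 45)/2 = -3/2 + (B² - 45)/2 = -3/2 + (-45 + B²)/2 = -3/2 + (-45/2 + B²/2) = -24 + B²/2)
H(a) = a^(3/2)
(s(-248, -304 - 1*(-37)) - 245543)*(471472 + H(61)) = ((-24 + (-304 - 1*(-37))²/2) - 245543)*(471472 + 61^(3/2)) = ((-24 + (-304 + 37)²/2) - 245543)*(471472 + 61*√61) = ((-24 + (½)*(-267)²) - 245543)*(471472 + 61*√61) = ((-24 + (½)*71289) - 245543)*(471472 + 61*√61) = ((-24 + 71289/2) - 245543)*(471472 + 61*√61) = (71241/2 - 245543)*(471472 + 61*√61) = -419845*(471472 + 61*√61)/2 = -98972580920 - 25610545*√61/2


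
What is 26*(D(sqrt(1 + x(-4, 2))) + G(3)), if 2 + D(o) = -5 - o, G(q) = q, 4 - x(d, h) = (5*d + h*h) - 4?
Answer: -234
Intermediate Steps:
x(d, h) = 8 - h**2 - 5*d (x(d, h) = 4 - ((5*d + h*h) - 4) = 4 - ((5*d + h**2) - 4) = 4 - ((h**2 + 5*d) - 4) = 4 - (-4 + h**2 + 5*d) = 4 + (4 - h**2 - 5*d) = 8 - h**2 - 5*d)
D(o) = -7 - o (D(o) = -2 + (-5 - o) = -7 - o)
26*(D(sqrt(1 + x(-4, 2))) + G(3)) = 26*((-7 - sqrt(1 + (8 - 1*2**2 - 5*(-4)))) + 3) = 26*((-7 - sqrt(1 + (8 - 1*4 + 20))) + 3) = 26*((-7 - sqrt(1 + (8 - 4 + 20))) + 3) = 26*((-7 - sqrt(1 + 24)) + 3) = 26*((-7 - sqrt(25)) + 3) = 26*((-7 - 1*5) + 3) = 26*((-7 - 5) + 3) = 26*(-12 + 3) = 26*(-9) = -234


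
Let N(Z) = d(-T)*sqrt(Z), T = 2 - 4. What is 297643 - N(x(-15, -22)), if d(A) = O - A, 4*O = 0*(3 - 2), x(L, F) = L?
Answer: 297643 + 2*I*sqrt(15) ≈ 2.9764e+5 + 7.746*I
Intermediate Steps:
T = -2
O = 0 (O = (0*(3 - 2))/4 = (0*1)/4 = (1/4)*0 = 0)
d(A) = -A (d(A) = 0 - A = -A)
N(Z) = -2*sqrt(Z) (N(Z) = (-(-1)*(-2))*sqrt(Z) = (-1*2)*sqrt(Z) = -2*sqrt(Z))
297643 - N(x(-15, -22)) = 297643 - (-2)*sqrt(-15) = 297643 - (-2)*I*sqrt(15) = 297643 + 2*I*sqrt(15)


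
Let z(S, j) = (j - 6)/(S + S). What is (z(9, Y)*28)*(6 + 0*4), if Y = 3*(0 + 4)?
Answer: 56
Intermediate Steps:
Y = 12 (Y = 3*4 = 12)
z(S, j) = (-6 + j)/(2*S) (z(S, j) = (-6 + j)/((2*S)) = (-6 + j)*(1/(2*S)) = (-6 + j)/(2*S))
(z(9, Y)*28)*(6 + 0*4) = (((½)*(-6 + 12)/9)*28)*(6 + 0*4) = (((½)*(⅑)*6)*28)*(6 + 0) = ((⅓)*28)*6 = (28/3)*6 = 56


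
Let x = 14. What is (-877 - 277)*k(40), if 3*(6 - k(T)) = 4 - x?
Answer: -32312/3 ≈ -10771.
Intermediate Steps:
k(T) = 28/3 (k(T) = 6 - (4 - 1*14)/3 = 6 - (4 - 14)/3 = 6 - 1/3*(-10) = 6 + 10/3 = 28/3)
(-877 - 277)*k(40) = (-877 - 277)*(28/3) = -1154*28/3 = -32312/3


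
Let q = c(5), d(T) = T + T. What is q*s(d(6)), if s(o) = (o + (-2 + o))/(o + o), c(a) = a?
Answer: 55/12 ≈ 4.5833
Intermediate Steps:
d(T) = 2*T
q = 5
s(o) = (-2 + 2*o)/(2*o) (s(o) = (-2 + 2*o)/((2*o)) = (-2 + 2*o)*(1/(2*o)) = (-2 + 2*o)/(2*o))
q*s(d(6)) = 5*((-1 + 2*6)/((2*6))) = 5*((-1 + 12)/12) = 5*((1/12)*11) = 5*(11/12) = 55/12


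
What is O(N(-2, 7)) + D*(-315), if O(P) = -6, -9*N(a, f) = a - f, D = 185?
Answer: -58281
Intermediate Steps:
N(a, f) = -a/9 + f/9 (N(a, f) = -(a - f)/9 = -a/9 + f/9)
O(N(-2, 7)) + D*(-315) = -6 + 185*(-315) = -6 - 58275 = -58281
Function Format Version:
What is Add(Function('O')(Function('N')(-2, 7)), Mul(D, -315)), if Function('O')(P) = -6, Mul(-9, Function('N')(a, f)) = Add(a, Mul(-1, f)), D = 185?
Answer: -58281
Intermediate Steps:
Function('N')(a, f) = Add(Mul(Rational(-1, 9), a), Mul(Rational(1, 9), f)) (Function('N')(a, f) = Mul(Rational(-1, 9), Add(a, Mul(-1, f))) = Add(Mul(Rational(-1, 9), a), Mul(Rational(1, 9), f)))
Add(Function('O')(Function('N')(-2, 7)), Mul(D, -315)) = Add(-6, Mul(185, -315)) = Add(-6, -58275) = -58281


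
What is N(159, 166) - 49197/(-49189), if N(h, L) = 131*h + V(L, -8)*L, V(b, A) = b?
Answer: 2380058962/49189 ≈ 48386.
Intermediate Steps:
N(h, L) = L² + 131*h (N(h, L) = 131*h + L*L = 131*h + L² = L² + 131*h)
N(159, 166) - 49197/(-49189) = (166² + 131*159) - 49197/(-49189) = (27556 + 20829) - 49197*(-1)/49189 = 48385 - 1*(-49197/49189) = 48385 + 49197/49189 = 2380058962/49189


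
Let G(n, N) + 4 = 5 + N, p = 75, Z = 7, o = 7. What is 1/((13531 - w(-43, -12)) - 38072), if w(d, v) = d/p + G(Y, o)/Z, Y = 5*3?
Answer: -525/12884324 ≈ -4.0747e-5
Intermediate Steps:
Y = 15
G(n, N) = 1 + N (G(n, N) = -4 + (5 + N) = 1 + N)
w(d, v) = 8/7 + d/75 (w(d, v) = d/75 + (1 + 7)/7 = d*(1/75) + 8*(⅐) = d/75 + 8/7 = 8/7 + d/75)
1/((13531 - w(-43, -12)) - 38072) = 1/((13531 - (8/7 + (1/75)*(-43))) - 38072) = 1/((13531 - (8/7 - 43/75)) - 38072) = 1/((13531 - 1*299/525) - 38072) = 1/((13531 - 299/525) - 38072) = 1/(7103476/525 - 38072) = 1/(-12884324/525) = -525/12884324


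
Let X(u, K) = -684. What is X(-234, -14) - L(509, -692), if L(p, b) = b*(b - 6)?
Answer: -483700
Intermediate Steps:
L(p, b) = b*(-6 + b)
X(-234, -14) - L(509, -692) = -684 - (-692)*(-6 - 692) = -684 - (-692)*(-698) = -684 - 1*483016 = -684 - 483016 = -483700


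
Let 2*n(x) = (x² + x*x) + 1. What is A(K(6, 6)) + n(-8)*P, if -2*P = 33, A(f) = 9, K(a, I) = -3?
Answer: -4221/4 ≈ -1055.3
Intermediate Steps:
n(x) = ½ + x² (n(x) = ((x² + x*x) + 1)/2 = ((x² + x²) + 1)/2 = (2*x² + 1)/2 = (1 + 2*x²)/2 = ½ + x²)
P = -33/2 (P = -½*33 = -33/2 ≈ -16.500)
A(K(6, 6)) + n(-8)*P = 9 + (½ + (-8)²)*(-33/2) = 9 + (½ + 64)*(-33/2) = 9 + (129/2)*(-33/2) = 9 - 4257/4 = -4221/4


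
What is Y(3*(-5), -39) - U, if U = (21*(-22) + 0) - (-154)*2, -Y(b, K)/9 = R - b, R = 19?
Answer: -152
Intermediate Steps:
Y(b, K) = -171 + 9*b (Y(b, K) = -9*(19 - b) = -171 + 9*b)
U = -154 (U = (-462 + 0) - 1*(-308) = -462 + 308 = -154)
Y(3*(-5), -39) - U = (-171 + 9*(3*(-5))) - 1*(-154) = (-171 + 9*(-15)) + 154 = (-171 - 135) + 154 = -306 + 154 = -152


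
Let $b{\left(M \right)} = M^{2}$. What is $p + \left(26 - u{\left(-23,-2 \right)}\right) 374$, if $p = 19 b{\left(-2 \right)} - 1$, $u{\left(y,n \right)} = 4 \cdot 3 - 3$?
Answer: $6433$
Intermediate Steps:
$u{\left(y,n \right)} = 9$ ($u{\left(y,n \right)} = 12 - 3 = 9$)
$p = 75$ ($p = 19 \left(-2\right)^{2} - 1 = 19 \cdot 4 - 1 = 76 - 1 = 75$)
$p + \left(26 - u{\left(-23,-2 \right)}\right) 374 = 75 + \left(26 - 9\right) 374 = 75 + 17 \cdot 374 = 75 + 6358 = 6433$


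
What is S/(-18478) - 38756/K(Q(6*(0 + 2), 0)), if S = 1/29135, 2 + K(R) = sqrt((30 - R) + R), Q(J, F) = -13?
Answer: -20864545676693/6998634890 - 19378*sqrt(30)/13 ≈ -11146.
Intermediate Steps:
K(R) = -2 + sqrt(30) (K(R) = -2 + sqrt((30 - R) + R) = -2 + sqrt(30))
S = 1/29135 ≈ 3.4323e-5
S/(-18478) - 38756/K(Q(6*(0 + 2), 0)) = (1/29135)/(-18478) - 38756/(-2 + sqrt(30)) = (1/29135)*(-1/18478) - 38756/(-2 + sqrt(30)) = -1/538356530 - 38756/(-2 + sqrt(30))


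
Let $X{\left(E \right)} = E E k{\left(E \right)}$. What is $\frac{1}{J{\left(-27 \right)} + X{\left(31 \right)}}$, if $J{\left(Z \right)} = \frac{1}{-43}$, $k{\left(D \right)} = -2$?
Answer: $- \frac{43}{82647} \approx -0.00052029$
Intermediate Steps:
$X{\left(E \right)} = - 2 E^{2}$ ($X{\left(E \right)} = E E \left(-2\right) = E \left(- 2 E\right) = - 2 E^{2}$)
$J{\left(Z \right)} = - \frac{1}{43}$
$\frac{1}{J{\left(-27 \right)} + X{\left(31 \right)}} = \frac{1}{- \frac{1}{43} - 2 \cdot 31^{2}} = \frac{1}{- \frac{1}{43} - 1922} = \frac{1}{- \frac{82647}{43}} = - \frac{43}{82647}$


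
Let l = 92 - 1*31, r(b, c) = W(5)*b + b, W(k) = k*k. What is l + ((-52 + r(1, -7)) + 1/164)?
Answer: 5741/164 ≈ 35.006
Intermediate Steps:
W(k) = k**2
r(b, c) = 26*b (r(b, c) = 5**2*b + b = 25*b + b = 26*b)
l = 61 (l = 92 - 31 = 61)
l + ((-52 + r(1, -7)) + 1/164) = 61 + ((-52 + 26*1) + 1/164) = 61 + ((-52 + 26) + 1/164) = 61 + (-26 + 1/164) = 61 - 4263/164 = 5741/164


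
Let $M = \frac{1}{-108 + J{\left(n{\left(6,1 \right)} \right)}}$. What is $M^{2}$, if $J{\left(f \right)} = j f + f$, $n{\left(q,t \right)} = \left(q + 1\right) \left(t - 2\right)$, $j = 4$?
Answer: $\frac{1}{20449} \approx 4.8902 \cdot 10^{-5}$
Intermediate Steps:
$n{\left(q,t \right)} = \left(1 + q\right) \left(-2 + t\right)$
$J{\left(f \right)} = 5 f$ ($J{\left(f \right)} = 4 f + f = 5 f$)
$M = - \frac{1}{143}$ ($M = \frac{1}{-108 + 5 \left(-2 + 1 - 12 + 6 \cdot 1\right)} = \frac{1}{-108 + 5 \left(-2 + 1 - 12 + 6\right)} = \frac{1}{-108 + 5 \left(-7\right)} = \frac{1}{-108 - 35} = \frac{1}{-143} = - \frac{1}{143} \approx -0.006993$)
$M^{2} = \left(- \frac{1}{143}\right)^{2} = \frac{1}{20449}$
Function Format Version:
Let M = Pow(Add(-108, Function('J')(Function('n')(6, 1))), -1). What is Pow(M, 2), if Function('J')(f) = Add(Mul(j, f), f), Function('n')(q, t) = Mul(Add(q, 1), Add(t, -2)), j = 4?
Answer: Rational(1, 20449) ≈ 4.8902e-5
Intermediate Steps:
Function('n')(q, t) = Mul(Add(1, q), Add(-2, t))
Function('J')(f) = Mul(5, f) (Function('J')(f) = Add(Mul(4, f), f) = Mul(5, f))
M = Rational(-1, 143) (M = Pow(Add(-108, Mul(5, Add(-2, 1, Mul(-2, 6), Mul(6, 1)))), -1) = Pow(Add(-108, Mul(5, Add(-2, 1, -12, 6))), -1) = Pow(Add(-108, Mul(5, -7)), -1) = Pow(Add(-108, -35), -1) = Pow(-143, -1) = Rational(-1, 143) ≈ -0.0069930)
Pow(M, 2) = Pow(Rational(-1, 143), 2) = Rational(1, 20449)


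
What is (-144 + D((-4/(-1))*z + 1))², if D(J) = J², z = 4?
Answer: 21025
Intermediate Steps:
(-144 + D((-4/(-1))*z + 1))² = (-144 + (-4/(-1)*4 + 1)²)² = (-144 + (-4*(-1)*4 + 1)²)² = (-144 + (4*4 + 1)²)² = (-144 + (16 + 1)²)² = (-144 + 17²)² = (-144 + 289)² = 145² = 21025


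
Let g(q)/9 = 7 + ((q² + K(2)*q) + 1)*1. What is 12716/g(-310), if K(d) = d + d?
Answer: 3179/213453 ≈ 0.014893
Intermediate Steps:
K(d) = 2*d
g(q) = 72 + 9*q² + 36*q (g(q) = 9*(7 + ((q² + (2*2)*q) + 1)*1) = 9*(7 + ((q² + 4*q) + 1)*1) = 9*(7 + (1 + q² + 4*q)*1) = 9*(7 + (1 + q² + 4*q)) = 9*(8 + q² + 4*q) = 72 + 9*q² + 36*q)
12716/g(-310) = 12716/(72 + 9*(-310)² + 36*(-310)) = 12716/(72 + 9*96100 - 11160) = 12716/(72 + 864900 - 11160) = 12716/853812 = 12716*(1/853812) = 3179/213453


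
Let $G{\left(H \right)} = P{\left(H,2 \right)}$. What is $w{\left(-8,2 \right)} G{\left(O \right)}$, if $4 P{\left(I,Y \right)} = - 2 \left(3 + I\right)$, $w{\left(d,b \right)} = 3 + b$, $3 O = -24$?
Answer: $\frac{25}{2} \approx 12.5$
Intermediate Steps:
$O = -8$ ($O = \frac{1}{3} \left(-24\right) = -8$)
$P{\left(I,Y \right)} = - \frac{3}{2} - \frac{I}{2}$ ($P{\left(I,Y \right)} = \frac{\left(-2\right) \left(3 + I\right)}{4} = \frac{-6 - 2 I}{4} = - \frac{3}{2} - \frac{I}{2}$)
$G{\left(H \right)} = - \frac{3}{2} - \frac{H}{2}$
$w{\left(-8,2 \right)} G{\left(O \right)} = \left(3 + 2\right) \left(- \frac{3}{2} - -4\right) = 5 \left(- \frac{3}{2} + 4\right) = 5 \cdot \frac{5}{2} = \frac{25}{2}$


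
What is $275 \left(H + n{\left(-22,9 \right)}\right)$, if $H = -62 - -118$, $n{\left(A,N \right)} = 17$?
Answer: $20075$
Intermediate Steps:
$H = 56$ ($H = -62 + 118 = 56$)
$275 \left(H + n{\left(-22,9 \right)}\right) = 275 \left(56 + 17\right) = 275 \cdot 73 = 20075$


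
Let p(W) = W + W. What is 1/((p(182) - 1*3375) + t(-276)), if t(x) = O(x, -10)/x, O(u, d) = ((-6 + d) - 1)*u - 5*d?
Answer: -138/417889 ≈ -0.00033023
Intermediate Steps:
O(u, d) = -5*d + u*(-7 + d) (O(u, d) = (-7 + d)*u - 5*d = u*(-7 + d) - 5*d = -5*d + u*(-7 + d))
p(W) = 2*W
t(x) = (50 - 17*x)/x (t(x) = (-7*x - 5*(-10) - 10*x)/x = (-7*x + 50 - 10*x)/x = (50 - 17*x)/x)
1/((p(182) - 1*3375) + t(-276)) = 1/((2*182 - 1*3375) + (-17 + 50/(-276))) = 1/((364 - 3375) + (-17 + 50*(-1/276))) = 1/(-3011 + (-17 - 25/138)) = 1/(-3011 - 2371/138) = 1/(-417889/138) = -138/417889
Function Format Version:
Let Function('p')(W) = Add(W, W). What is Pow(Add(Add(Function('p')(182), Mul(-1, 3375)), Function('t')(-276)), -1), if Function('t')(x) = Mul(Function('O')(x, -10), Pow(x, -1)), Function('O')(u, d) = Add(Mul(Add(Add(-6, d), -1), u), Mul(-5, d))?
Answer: Rational(-138, 417889) ≈ -0.00033023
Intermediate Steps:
Function('O')(u, d) = Add(Mul(-5, d), Mul(u, Add(-7, d))) (Function('O')(u, d) = Add(Mul(Add(-7, d), u), Mul(-5, d)) = Add(Mul(u, Add(-7, d)), Mul(-5, d)) = Add(Mul(-5, d), Mul(u, Add(-7, d))))
Function('p')(W) = Mul(2, W)
Function('t')(x) = Mul(Pow(x, -1), Add(50, Mul(-17, x))) (Function('t')(x) = Mul(Add(Mul(-7, x), Mul(-5, -10), Mul(-10, x)), Pow(x, -1)) = Mul(Add(Mul(-7, x), 50, Mul(-10, x)), Pow(x, -1)) = Mul(Add(50, Mul(-17, x)), Pow(x, -1)) = Mul(Pow(x, -1), Add(50, Mul(-17, x))))
Pow(Add(Add(Function('p')(182), Mul(-1, 3375)), Function('t')(-276)), -1) = Pow(Add(Add(Mul(2, 182), Mul(-1, 3375)), Add(-17, Mul(50, Pow(-276, -1)))), -1) = Pow(Add(Add(364, -3375), Add(-17, Mul(50, Rational(-1, 276)))), -1) = Pow(Add(-3011, Add(-17, Rational(-25, 138))), -1) = Pow(Add(-3011, Rational(-2371, 138)), -1) = Pow(Rational(-417889, 138), -1) = Rational(-138, 417889)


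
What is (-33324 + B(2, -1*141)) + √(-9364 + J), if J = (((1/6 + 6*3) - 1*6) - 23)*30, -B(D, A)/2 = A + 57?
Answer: -33156 + I*√9689 ≈ -33156.0 + 98.433*I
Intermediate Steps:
B(D, A) = -114 - 2*A (B(D, A) = -2*(A + 57) = -2*(57 + A) = -114 - 2*A)
J = -325 (J = (((⅙ + 18) - 6) - 23)*30 = ((109/6 - 6) - 23)*30 = (73/6 - 23)*30 = -65/6*30 = -325)
(-33324 + B(2, -1*141)) + √(-9364 + J) = (-33324 + (-114 - (-2)*141)) + √(-9364 - 325) = (-33324 + (-114 - 2*(-141))) + √(-9689) = (-33324 + (-114 + 282)) + I*√9689 = (-33324 + 168) + I*√9689 = -33156 + I*√9689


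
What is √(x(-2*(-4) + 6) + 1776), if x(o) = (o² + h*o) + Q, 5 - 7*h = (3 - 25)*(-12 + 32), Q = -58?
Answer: 2*√701 ≈ 52.953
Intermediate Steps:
h = 445/7 (h = 5/7 - (3 - 25)*(-12 + 32)/7 = 5/7 - (-22)*20/7 = 5/7 - ⅐*(-440) = 5/7 + 440/7 = 445/7 ≈ 63.571)
x(o) = -58 + o² + 445*o/7 (x(o) = (o² + 445*o/7) - 58 = -58 + o² + 445*o/7)
√(x(-2*(-4) + 6) + 1776) = √((-58 + (-2*(-4) + 6)² + 445*(-2*(-4) + 6)/7) + 1776) = √((-58 + (8 + 6)² + 445*(8 + 6)/7) + 1776) = √((-58 + 14² + (445/7)*14) + 1776) = √((-58 + 196 + 890) + 1776) = √(1028 + 1776) = √2804 = 2*√701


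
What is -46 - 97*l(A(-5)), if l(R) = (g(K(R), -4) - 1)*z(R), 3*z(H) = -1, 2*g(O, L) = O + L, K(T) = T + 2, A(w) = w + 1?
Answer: -526/3 ≈ -175.33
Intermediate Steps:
A(w) = 1 + w
K(T) = 2 + T
g(O, L) = L/2 + O/2 (g(O, L) = (O + L)/2 = (L + O)/2 = L/2 + O/2)
z(H) = -⅓ (z(H) = (⅓)*(-1) = -⅓)
l(R) = ⅔ - R/6 (l(R) = (((½)*(-4) + (2 + R)/2) - 1)*(-⅓) = ((-2 + (1 + R/2)) - 1)*(-⅓) = ((-1 + R/2) - 1)*(-⅓) = (-2 + R/2)*(-⅓) = ⅔ - R/6)
-46 - 97*l(A(-5)) = -46 - 97*(⅔ - (1 - 5)/6) = -46 - 97*(⅔ - ⅙*(-4)) = -46 - 97*(⅔ + ⅔) = -46 - 97*4/3 = -46 - 388/3 = -526/3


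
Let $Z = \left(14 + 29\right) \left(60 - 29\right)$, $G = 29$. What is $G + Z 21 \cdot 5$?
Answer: $139994$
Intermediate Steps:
$Z = 1333$ ($Z = 43 \cdot 31 = 1333$)
$G + Z 21 \cdot 5 = 29 + 1333 \cdot 21 \cdot 5 = 29 + 1333 \cdot 105 = 29 + 139965 = 139994$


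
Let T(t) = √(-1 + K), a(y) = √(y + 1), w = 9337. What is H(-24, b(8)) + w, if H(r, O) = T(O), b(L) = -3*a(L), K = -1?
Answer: 9337 + I*√2 ≈ 9337.0 + 1.4142*I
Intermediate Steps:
a(y) = √(1 + y)
b(L) = -3*√(1 + L)
T(t) = I*√2 (T(t) = √(-1 - 1) = √(-2) = I*√2)
H(r, O) = I*√2
H(-24, b(8)) + w = I*√2 + 9337 = 9337 + I*√2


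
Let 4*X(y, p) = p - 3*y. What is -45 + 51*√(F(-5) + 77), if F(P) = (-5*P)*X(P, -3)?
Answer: -45 + 102*√38 ≈ 583.77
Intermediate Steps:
X(y, p) = -3*y/4 + p/4 (X(y, p) = (p - 3*y)/4 = -3*y/4 + p/4)
F(P) = -5*P*(-¾ - 3*P/4) (F(P) = (-5*P)*(-3*P/4 + (¼)*(-3)) = (-5*P)*(-3*P/4 - ¾) = (-5*P)*(-¾ - 3*P/4) = -5*P*(-¾ - 3*P/4))
-45 + 51*√(F(-5) + 77) = -45 + 51*√((15/4)*(-5)*(1 - 5) + 77) = -45 + 51*√((15/4)*(-5)*(-4) + 77) = -45 + 51*√(75 + 77) = -45 + 51*√152 = -45 + 51*(2*√38) = -45 + 102*√38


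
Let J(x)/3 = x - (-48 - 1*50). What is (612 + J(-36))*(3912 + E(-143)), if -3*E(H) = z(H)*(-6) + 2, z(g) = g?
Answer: 2893016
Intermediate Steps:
J(x) = 294 + 3*x (J(x) = 3*(x - (-48 - 1*50)) = 3*(x - (-48 - 50)) = 3*(x - 1*(-98)) = 3*(x + 98) = 3*(98 + x) = 294 + 3*x)
E(H) = -2/3 + 2*H (E(H) = -(H*(-6) + 2)/3 = -(-6*H + 2)/3 = -(2 - 6*H)/3 = -2/3 + 2*H)
(612 + J(-36))*(3912 + E(-143)) = (612 + (294 + 3*(-36)))*(3912 + (-2/3 + 2*(-143))) = (612 + (294 - 108))*(3912 + (-2/3 - 286)) = (612 + 186)*(3912 - 860/3) = 798*(10876/3) = 2893016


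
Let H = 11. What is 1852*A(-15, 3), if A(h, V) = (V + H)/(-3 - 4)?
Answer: -3704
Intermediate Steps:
A(h, V) = -11/7 - V/7 (A(h, V) = (V + 11)/(-3 - 4) = (11 + V)/(-7) = (11 + V)*(-⅐) = -11/7 - V/7)
1852*A(-15, 3) = 1852*(-11/7 - ⅐*3) = 1852*(-11/7 - 3/7) = 1852*(-2) = -3704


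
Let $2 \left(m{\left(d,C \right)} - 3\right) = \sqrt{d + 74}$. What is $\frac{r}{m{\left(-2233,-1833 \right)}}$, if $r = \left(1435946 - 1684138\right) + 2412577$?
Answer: $\frac{5194524}{439} - \frac{865754 i \sqrt{2159}}{439} \approx 11833.0 - 91634.0 i$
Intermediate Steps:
$m{\left(d,C \right)} = 3 + \frac{\sqrt{74 + d}}{2}$ ($m{\left(d,C \right)} = 3 + \frac{\sqrt{d + 74}}{2} = 3 + \frac{\sqrt{74 + d}}{2}$)
$r = 2164385$ ($r = -248192 + 2412577 = 2164385$)
$\frac{r}{m{\left(-2233,-1833 \right)}} = \frac{2164385}{3 + \frac{\sqrt{74 - 2233}}{2}} = \frac{2164385}{3 + \frac{\sqrt{-2159}}{2}} = \frac{2164385}{3 + \frac{i \sqrt{2159}}{2}}$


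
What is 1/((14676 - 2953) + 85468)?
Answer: 1/97191 ≈ 1.0289e-5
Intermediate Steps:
1/((14676 - 2953) + 85468) = 1/(11723 + 85468) = 1/97191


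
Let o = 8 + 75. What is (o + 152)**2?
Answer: 55225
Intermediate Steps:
o = 83
(o + 152)**2 = (83 + 152)**2 = 235**2 = 55225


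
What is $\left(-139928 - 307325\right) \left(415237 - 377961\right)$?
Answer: $-16671802828$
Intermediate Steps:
$\left(-139928 - 307325\right) \left(415237 - 377961\right) = \left(-447253\right) 37276 = -16671802828$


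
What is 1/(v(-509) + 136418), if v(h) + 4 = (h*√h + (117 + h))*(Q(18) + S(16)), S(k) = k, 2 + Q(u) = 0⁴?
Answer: 65463/21494287180 + 3563*I*√509/21494287180 ≈ 3.0456e-6 + 3.7398e-6*I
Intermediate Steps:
Q(u) = -2 (Q(u) = -2 + 0⁴ = -2 + 0 = -2)
v(h) = 1634 + 14*h + 14*h^(3/2) (v(h) = -4 + (h*√h + (117 + h))*(-2 + 16) = -4 + (h^(3/2) + (117 + h))*14 = -4 + (117 + h + h^(3/2))*14 = -4 + (1638 + 14*h + 14*h^(3/2)) = 1634 + 14*h + 14*h^(3/2))
1/(v(-509) + 136418) = 1/((1634 + 14*(-509) + 14*(-509)^(3/2)) + 136418) = 1/((1634 - 7126 + 14*(-509*I*√509)) + 136418) = 1/((1634 - 7126 - 7126*I*√509) + 136418) = 1/((-5492 - 7126*I*√509) + 136418) = 1/(130926 - 7126*I*√509)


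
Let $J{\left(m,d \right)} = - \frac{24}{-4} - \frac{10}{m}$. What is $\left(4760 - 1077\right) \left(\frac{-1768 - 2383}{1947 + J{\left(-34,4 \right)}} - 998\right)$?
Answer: $- \frac{122313000865}{33206} \approx -3.6835 \cdot 10^{6}$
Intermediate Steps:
$J{\left(m,d \right)} = 6 - \frac{10}{m}$ ($J{\left(m,d \right)} = \left(-24\right) \left(- \frac{1}{4}\right) - \frac{10}{m} = 6 - \frac{10}{m}$)
$\left(4760 - 1077\right) \left(\frac{-1768 - 2383}{1947 + J{\left(-34,4 \right)}} - 998\right) = \left(4760 - 1077\right) \left(\frac{-1768 - 2383}{1947 + \left(6 - \frac{10}{-34}\right)} - 998\right) = 3683 \left(- \frac{4151}{1947 + \left(6 - - \frac{5}{17}\right)} - 998\right) = 3683 \left(- \frac{4151}{1947 + \left(6 + \frac{5}{17}\right)} - 998\right) = 3683 \left(- \frac{4151}{1947 + \frac{107}{17}} - 998\right) = 3683 \left(- \frac{4151}{\frac{33206}{17}} - 998\right) = 3683 \left(\left(-4151\right) \frac{17}{33206} - 998\right) = 3683 \left(- \frac{70567}{33206} - 998\right) = 3683 \left(- \frac{33210155}{33206}\right) = - \frac{122313000865}{33206}$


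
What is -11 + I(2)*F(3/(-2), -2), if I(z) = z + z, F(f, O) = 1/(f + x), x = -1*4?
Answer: -129/11 ≈ -11.727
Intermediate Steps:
x = -4
F(f, O) = 1/(-4 + f) (F(f, O) = 1/(f - 4) = 1/(-4 + f))
I(z) = 2*z
-11 + I(2)*F(3/(-2), -2) = -11 + (2*2)/(-4 + 3/(-2)) = -11 + 4/(-4 + 3*(-½)) = -11 + 4/(-4 - 3/2) = -11 + 4/(-11/2) = -11 + 4*(-2/11) = -11 - 8/11 = -129/11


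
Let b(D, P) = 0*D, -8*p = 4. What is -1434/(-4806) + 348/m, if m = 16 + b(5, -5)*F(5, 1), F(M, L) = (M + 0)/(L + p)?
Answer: 70643/3204 ≈ 22.048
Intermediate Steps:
p = -½ (p = -⅛*4 = -½ ≈ -0.50000)
b(D, P) = 0
F(M, L) = M/(-½ + L) (F(M, L) = (M + 0)/(L - ½) = M/(-½ + L))
m = 16 (m = 16 + 0*(2*5/(-1 + 2*1)) = 16 + 0*(2*5/(-1 + 2)) = 16 + 0*(2*5/1) = 16 + 0*(2*5*1) = 16 + 0*10 = 16 + 0 = 16)
-1434/(-4806) + 348/m = -1434/(-4806) + 348/16 = -1434*(-1/4806) + 348*(1/16) = 239/801 + 87/4 = 70643/3204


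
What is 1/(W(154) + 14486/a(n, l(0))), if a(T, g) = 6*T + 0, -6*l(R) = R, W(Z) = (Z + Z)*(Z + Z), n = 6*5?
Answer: 90/8545003 ≈ 1.0532e-5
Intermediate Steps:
n = 30
W(Z) = 4*Z² (W(Z) = (2*Z)*(2*Z) = 4*Z²)
l(R) = -R/6
a(T, g) = 6*T
1/(W(154) + 14486/a(n, l(0))) = 1/(4*154² + 14486/((6*30))) = 1/(4*23716 + 14486/180) = 1/(94864 + 14486*(1/180)) = 1/(94864 + 7243/90) = 1/(8545003/90) = 90/8545003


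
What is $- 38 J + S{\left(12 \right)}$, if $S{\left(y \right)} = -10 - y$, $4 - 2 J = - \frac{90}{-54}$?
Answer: $- \frac{199}{3} \approx -66.333$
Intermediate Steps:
$J = \frac{7}{6}$ ($J = 2 - \frac{\left(-90\right) \frac{1}{-54}}{2} = 2 - \frac{\left(-90\right) \left(- \frac{1}{54}\right)}{2} = 2 - \frac{5}{6} = \frac{7}{6} \approx 1.1667$)
$- 38 J + S{\left(12 \right)} = \left(-38\right) \frac{7}{6} - 22 = - \frac{133}{3} - 22 = - \frac{199}{3}$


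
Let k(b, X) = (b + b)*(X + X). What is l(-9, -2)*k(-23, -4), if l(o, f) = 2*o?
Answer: -6624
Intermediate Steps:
k(b, X) = 4*X*b (k(b, X) = (2*b)*(2*X) = 4*X*b)
l(-9, -2)*k(-23, -4) = (2*(-9))*(4*(-4)*(-23)) = -18*368 = -6624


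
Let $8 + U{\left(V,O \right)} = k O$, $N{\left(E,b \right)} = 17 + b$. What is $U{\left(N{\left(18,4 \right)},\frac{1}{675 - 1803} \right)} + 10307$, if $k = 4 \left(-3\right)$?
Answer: $\frac{968107}{94} \approx 10299.0$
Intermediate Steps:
$k = -12$
$U{\left(V,O \right)} = -8 - 12 O$
$U{\left(N{\left(18,4 \right)},\frac{1}{675 - 1803} \right)} + 10307 = \left(-8 - \frac{12}{675 - 1803}\right) + 10307 = \left(-8 - \frac{12}{-1128}\right) + 10307 = \left(-8 - - \frac{1}{94}\right) + 10307 = \left(-8 + \frac{1}{94}\right) + 10307 = - \frac{751}{94} + 10307 = \frac{968107}{94}$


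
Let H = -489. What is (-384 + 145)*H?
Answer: 116871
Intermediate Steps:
(-384 + 145)*H = (-384 + 145)*(-489) = -239*(-489) = 116871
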